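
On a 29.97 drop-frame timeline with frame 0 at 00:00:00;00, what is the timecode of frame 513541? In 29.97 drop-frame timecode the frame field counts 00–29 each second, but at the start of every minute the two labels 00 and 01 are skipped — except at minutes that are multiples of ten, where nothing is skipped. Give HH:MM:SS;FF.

04:45:35;05

Ten DF minutes hold 17982 frames, so frame 513541 lies in block 28 (frames 503496–521477) with 10045 frames into that block.
The block's first minute is 1800 frames and the rest 1798 each; 10045 frames reaches minute 5, so 28 × 18 + 5 × 2 = 514 labels have been skipped so far.
Adding those back, label number 513541 + 514 = 514055 at 30 labels/s is 17135 s + 5 f = 4 h 45 min 35 s frame 5, i.e. 04:45:35;05.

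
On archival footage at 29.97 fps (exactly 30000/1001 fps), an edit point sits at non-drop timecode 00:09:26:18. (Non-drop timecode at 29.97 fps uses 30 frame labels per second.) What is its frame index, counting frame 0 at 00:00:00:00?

Total seconds to the label: (0 × 3600 + 9 × 60 + 26) = 566.
Frame index = 566 × 30 + 18 = 16998.

frame 16998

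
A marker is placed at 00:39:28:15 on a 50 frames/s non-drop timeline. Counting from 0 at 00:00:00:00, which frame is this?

118415

Total seconds to the label: (0 × 3600 + 39 × 60 + 28) = 2368.
Frame index = 2368 × 50 + 15 = 118415.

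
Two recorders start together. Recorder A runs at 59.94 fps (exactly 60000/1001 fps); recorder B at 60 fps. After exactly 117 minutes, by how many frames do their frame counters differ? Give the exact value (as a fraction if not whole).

32400/77 frames

117 min = 7020 s.
A emits 60000/1001 × 7020 = 32400000/77 frames; B emits 60 × 7020 = 421200.
Difference = 32400/77 frames (≈ 420.7792); B is ahead of A.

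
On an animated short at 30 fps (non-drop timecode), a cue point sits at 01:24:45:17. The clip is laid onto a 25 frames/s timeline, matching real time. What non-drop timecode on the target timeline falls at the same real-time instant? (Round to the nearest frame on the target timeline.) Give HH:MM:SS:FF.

01:24:45:14

Source frame index: (1×3600 + 24×60 + 45) × 30 + 17 = 152567.
Real time: 152567 / (30) = 152567/30 s.
Target frame: (152567/30) × (25) = 762835/6 ≈ 127139.167 → 127139.
At 25 labels/s: frame 127139 → 01:24:45:14.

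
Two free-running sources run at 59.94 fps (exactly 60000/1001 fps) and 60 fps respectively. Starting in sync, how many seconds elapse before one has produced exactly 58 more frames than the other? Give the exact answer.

The gap grows by |60 − 60000/1001| = 60/1001 frames per second.
Time for a 58-frame gap: 58 ÷ (60/1001) = 29029/30 s.

29029/30 seconds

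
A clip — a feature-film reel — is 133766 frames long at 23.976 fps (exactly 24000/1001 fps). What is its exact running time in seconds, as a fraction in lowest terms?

66949883/12000 seconds

Running time = 133766 ÷ (24000/1001) = 133766 × 1001/24000 = 66949883/12000 s.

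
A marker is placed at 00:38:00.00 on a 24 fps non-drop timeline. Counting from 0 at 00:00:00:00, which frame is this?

frame 54720

Total seconds to the label: (0 × 3600 + 38 × 60 + 0) = 2280.
Frame index = 2280 × 24 + 0 = 54720.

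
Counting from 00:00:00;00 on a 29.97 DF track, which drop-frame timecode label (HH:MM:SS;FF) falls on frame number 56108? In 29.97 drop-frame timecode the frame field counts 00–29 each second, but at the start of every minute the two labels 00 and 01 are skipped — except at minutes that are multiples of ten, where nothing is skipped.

00:31:12;04

Each 10-minute DF block holds 10 × 60 × 30 − 9 × 2 = 17982 frames. 56108 ÷ 17982 → 3 full blocks, remainder 2162.
Within the partial block the first minute is 1800 frames and each further minute 1798, so 1 further minute boundary passed. Total skipped labels = 18 × 3 + 2 × 1 = 56.
Non-drop label index = 56108 + 56 = 56164; at 30 labels/s that is 00:31:12:04, i.e. DF 00:31:12;04.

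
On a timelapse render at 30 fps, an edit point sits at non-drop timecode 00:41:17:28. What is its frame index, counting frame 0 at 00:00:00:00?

frame 74338

Total seconds to the label: (0 × 3600 + 41 × 60 + 17) = 2477.
Frame index = 2477 × 30 + 28 = 74338.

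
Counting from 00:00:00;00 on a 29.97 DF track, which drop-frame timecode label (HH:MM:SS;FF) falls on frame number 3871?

00:02:09;05

Ten DF minutes hold 17982 frames, so frame 3871 lies in block 0 (frames 0–17981) with 3871 frames into that block.
The block's first minute is 1800 frames and the rest 1798 each; 3871 frames reaches minute 2, so 0 × 18 + 2 × 2 = 4 labels have been skipped so far.
Adding those back, label number 3871 + 4 = 3875 at 30 labels/s is 129 s + 5 f = 0 h 2 min 9 s frame 5, i.e. 00:02:09;05.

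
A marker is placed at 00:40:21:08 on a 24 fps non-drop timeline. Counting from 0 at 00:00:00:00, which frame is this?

Total seconds to the label: (0 × 3600 + 40 × 60 + 21) = 2421.
Frame index = 2421 × 24 + 8 = 58112.

58112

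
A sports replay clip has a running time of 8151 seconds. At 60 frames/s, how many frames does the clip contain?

Frames = 8151 × 60 = 489060.

489060 frames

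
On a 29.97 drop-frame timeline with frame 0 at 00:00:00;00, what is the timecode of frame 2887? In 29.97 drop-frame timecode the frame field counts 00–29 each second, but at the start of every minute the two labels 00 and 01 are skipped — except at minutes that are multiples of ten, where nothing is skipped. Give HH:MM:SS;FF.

Ten DF minutes hold 17982 frames, so frame 2887 lies in block 0 (frames 0–17981) with 2887 frames into that block.
The block's first minute is 1800 frames and the rest 1798 each; 2887 frames reaches minute 1, so 0 × 18 + 1 × 2 = 2 labels have been skipped so far.
Adding those back, label number 2887 + 2 = 2889 at 30 labels/s is 96 s + 9 f = 0 h 1 min 36 s frame 9, i.e. 00:01:36;09.

00:01:36;09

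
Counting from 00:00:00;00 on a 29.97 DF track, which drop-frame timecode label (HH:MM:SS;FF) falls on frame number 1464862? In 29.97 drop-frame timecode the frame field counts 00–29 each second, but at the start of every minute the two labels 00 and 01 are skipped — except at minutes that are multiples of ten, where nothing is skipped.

13:34:37;18

Each 10-minute DF block holds 10 × 60 × 30 − 9 × 2 = 17982 frames. 1464862 ÷ 17982 → 81 full blocks, remainder 8320.
Within the partial block the first minute is 1800 frames and each further minute 1798, so 4 further minute boundaries passed. Total skipped labels = 18 × 81 + 2 × 4 = 1466.
Non-drop label index = 1464862 + 1466 = 1466328; at 30 labels/s that is 13:34:37:18, i.e. DF 13:34:37;18.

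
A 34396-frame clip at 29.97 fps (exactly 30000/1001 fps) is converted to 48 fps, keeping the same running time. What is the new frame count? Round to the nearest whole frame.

55089 frames

Frames at target rate = 34396 × (48) / (30000/1001) = 34430396/625 ≈ 55088.634.
Nearest whole frame: 55089.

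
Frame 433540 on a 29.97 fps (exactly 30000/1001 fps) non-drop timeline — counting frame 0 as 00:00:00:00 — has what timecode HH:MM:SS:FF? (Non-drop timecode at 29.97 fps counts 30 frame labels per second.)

433540 ÷ 30 = 14451 full seconds, remainder 10 frames.
14451 s = 4 h 0 min 51 s.
Timecode: 04:00:51:10.

04:00:51:10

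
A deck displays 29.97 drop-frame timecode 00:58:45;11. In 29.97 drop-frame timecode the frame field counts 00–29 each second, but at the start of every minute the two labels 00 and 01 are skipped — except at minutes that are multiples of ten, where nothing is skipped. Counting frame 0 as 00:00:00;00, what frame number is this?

As if non-drop at 30 labels/s: (0 × 3600 + 58 × 60 + 45) × 30 + 11 = 105761.
Minute boundaries passed: 58; those not divisible by 10: 58 − 5 = 53; dropped labels = 2 × 53 = 106.
Actual frame index = 105761 − 106 = 105655.

105655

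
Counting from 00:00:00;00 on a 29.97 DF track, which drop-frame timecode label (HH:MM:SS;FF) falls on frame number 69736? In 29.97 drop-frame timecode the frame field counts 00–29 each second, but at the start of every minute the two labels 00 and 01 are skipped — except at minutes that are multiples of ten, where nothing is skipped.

00:38:46;26

Each 10-minute DF block holds 10 × 60 × 30 − 9 × 2 = 17982 frames. 69736 ÷ 17982 → 3 full blocks, remainder 15790.
Within the partial block the first minute is 1800 frames and each further minute 1798, so 8 further minute boundaries passed. Total skipped labels = 18 × 3 + 2 × 8 = 70.
Non-drop label index = 69736 + 70 = 69806; at 30 labels/s that is 00:38:46:26, i.e. DF 00:38:46;26.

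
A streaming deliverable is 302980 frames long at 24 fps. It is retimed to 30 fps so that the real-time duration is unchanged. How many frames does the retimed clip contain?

378725 frames

Target frames = source frames × (target rate / source rate) = 302980 × (30)/(24) = 302980 × 5/4 = 378725.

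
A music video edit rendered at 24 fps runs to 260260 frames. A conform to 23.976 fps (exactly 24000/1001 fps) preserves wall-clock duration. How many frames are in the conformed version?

Target frames = source frames × (target rate / source rate) = 260260 × (24000/1001)/(24) = 260260 × 1000/1001 = 260000.

260000 frames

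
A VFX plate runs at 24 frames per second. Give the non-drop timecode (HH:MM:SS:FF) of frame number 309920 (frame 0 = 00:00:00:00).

309920 ÷ 24 = 12913 full seconds, remainder 8 frames.
12913 s = 3 h 35 min 13 s.
Timecode: 03:35:13:08.

03:35:13:08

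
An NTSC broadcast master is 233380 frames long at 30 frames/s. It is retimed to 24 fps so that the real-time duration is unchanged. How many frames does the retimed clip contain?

Target frames = source frames × (target rate / source rate) = 233380 × (24)/(30) = 233380 × 4/5 = 186704.

186704 frames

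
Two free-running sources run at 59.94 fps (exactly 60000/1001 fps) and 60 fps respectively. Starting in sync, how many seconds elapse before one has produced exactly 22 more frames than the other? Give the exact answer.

11011/30 seconds

The gap grows by |60 − 60000/1001| = 60/1001 frames per second.
Time for a 22-frame gap: 22 ÷ (60/1001) = 11011/30 s.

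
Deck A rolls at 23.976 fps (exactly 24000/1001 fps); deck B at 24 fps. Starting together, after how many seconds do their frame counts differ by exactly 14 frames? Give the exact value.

The gap grows by |24 − 24000/1001| = 24/1001 frames per second.
Time for a 14-frame gap: 14 ÷ (24/1001) = 7007/12 s.

7007/12 seconds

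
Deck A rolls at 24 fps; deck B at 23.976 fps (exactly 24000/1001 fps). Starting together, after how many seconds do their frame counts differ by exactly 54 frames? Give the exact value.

The gap grows by |24000/1001 − 24| = 24/1001 frames per second.
Time for a 54-frame gap: 54 ÷ (24/1001) = 2252.25 s.

2252.25 seconds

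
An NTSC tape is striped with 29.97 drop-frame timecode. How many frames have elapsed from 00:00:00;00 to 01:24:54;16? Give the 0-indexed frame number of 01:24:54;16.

152684

As if non-drop at 30 labels/s: (1 × 3600 + 24 × 60 + 54) × 30 + 16 = 152836.
Minute boundaries passed: 84; those not divisible by 10: 84 − 8 = 76; dropped labels = 2 × 76 = 152.
Actual frame index = 152836 − 152 = 152684.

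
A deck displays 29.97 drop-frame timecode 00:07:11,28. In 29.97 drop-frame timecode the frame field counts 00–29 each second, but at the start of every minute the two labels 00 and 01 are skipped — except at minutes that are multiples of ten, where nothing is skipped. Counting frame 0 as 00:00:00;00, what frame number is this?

Complete 10-minute blocks: 0, each 17982 frames → 0.
Remaining 7 whole minutes in the current block: 1800 + 6 × 1798 = 12588 frames.
Within the current minute: 11 × 30 + 28 − 2 = 356 (labels ;00/;01 skipped at this minute). Total = 0 + 12588 + 356 = 12944.

12944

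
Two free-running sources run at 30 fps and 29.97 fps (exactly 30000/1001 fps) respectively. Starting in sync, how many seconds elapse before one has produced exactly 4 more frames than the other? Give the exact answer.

2002/15 seconds

The gap grows by |30000/1001 − 30| = 30/1001 frames per second.
Time for a 4-frame gap: 4 ÷ (30/1001) = 2002/15 s.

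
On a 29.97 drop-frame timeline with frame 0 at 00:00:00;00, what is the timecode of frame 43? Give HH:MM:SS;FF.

Each 10-minute DF block holds 10 × 60 × 30 − 9 × 2 = 17982 frames. 43 ÷ 17982 → 0 full blocks, remainder 43.
Within the partial block the first minute is 1800 frames and each further minute 1798, so 0 further minute boundaries passed. Total skipped labels = 18 × 0 + 2 × 0 = 0.
Non-drop label index = 43 + 0 = 43; at 30 labels/s that is 00:00:01:13, i.e. DF 00:00:01;13.

00:00:01;13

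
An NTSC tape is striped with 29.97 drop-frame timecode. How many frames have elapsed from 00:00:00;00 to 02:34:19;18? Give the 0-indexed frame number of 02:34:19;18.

277510

As if non-drop at 30 labels/s: (2 × 3600 + 34 × 60 + 19) × 30 + 18 = 277788.
Minute boundaries passed: 154; those not divisible by 10: 154 − 15 = 139; dropped labels = 2 × 139 = 278.
Actual frame index = 277788 − 278 = 277510.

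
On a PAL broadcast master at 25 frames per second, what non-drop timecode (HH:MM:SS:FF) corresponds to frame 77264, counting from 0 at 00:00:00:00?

00:51:30:14

77264 ÷ 25 = 3090 full seconds, remainder 14 frames.
3090 s = 0 h 51 min 30 s.
Timecode: 00:51:30:14.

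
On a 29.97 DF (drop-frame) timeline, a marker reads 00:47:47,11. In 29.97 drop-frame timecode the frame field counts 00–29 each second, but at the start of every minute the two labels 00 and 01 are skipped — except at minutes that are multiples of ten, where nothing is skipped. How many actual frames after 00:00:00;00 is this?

85935

As if non-drop at 30 labels/s: (0 × 3600 + 47 × 60 + 47) × 30 + 11 = 86021.
Minute boundaries passed: 47; those not divisible by 10: 47 − 4 = 43; dropped labels = 2 × 43 = 86.
Actual frame index = 86021 − 86 = 85935.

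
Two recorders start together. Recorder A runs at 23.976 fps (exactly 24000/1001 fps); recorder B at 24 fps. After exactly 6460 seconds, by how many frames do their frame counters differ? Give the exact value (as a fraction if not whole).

155040/1001 frames

A emits 24000/1001 × 6460 = 155040000/1001 frames; B emits 24 × 6460 = 155040.
Difference = 155040/1001 frames (≈ 154.8851); B is ahead of A.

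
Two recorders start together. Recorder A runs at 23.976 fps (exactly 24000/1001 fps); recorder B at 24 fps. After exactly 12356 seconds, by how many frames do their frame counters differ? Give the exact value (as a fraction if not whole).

296544/1001 frames

A emits 24000/1001 × 12356 = 296544000/1001 frames; B emits 24 × 12356 = 296544.
Difference = 296544/1001 frames (≈ 296.2478); B is ahead of A.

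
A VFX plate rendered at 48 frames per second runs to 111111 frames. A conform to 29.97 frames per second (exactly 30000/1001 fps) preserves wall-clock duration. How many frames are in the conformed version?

Target frames = source frames × (target rate / source rate) = 111111 × (30000/1001)/(48) = 111111 × 625/1001 = 69375.

69375 frames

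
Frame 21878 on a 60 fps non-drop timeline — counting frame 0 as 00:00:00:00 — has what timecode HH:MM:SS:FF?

00:06:04:38

21878 ÷ 60 = 364 full seconds, remainder 38 frames.
364 s = 0 h 6 min 4 s.
Timecode: 00:06:04:38.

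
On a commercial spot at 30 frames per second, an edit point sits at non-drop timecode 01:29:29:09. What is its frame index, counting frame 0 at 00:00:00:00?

Total seconds to the label: (1 × 3600 + 29 × 60 + 29) = 5369.
Frame index = 5369 × 30 + 9 = 161079.

161079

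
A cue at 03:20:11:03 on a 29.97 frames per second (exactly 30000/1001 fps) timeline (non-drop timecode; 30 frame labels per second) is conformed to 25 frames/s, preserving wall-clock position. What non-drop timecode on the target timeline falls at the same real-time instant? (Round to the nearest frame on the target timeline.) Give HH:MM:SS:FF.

Source frame index: (3×3600 + 20×60 + 11) × 30 + 3 = 360333.
Real time: 360333 / (30000/1001) = 120231111/10000 s.
Target frame: (120231111/10000) × (25) = 120231111/400 ≈ 300577.778 → 300578.
At 25 labels/s: frame 300578 → 03:20:23:03.

03:20:23:03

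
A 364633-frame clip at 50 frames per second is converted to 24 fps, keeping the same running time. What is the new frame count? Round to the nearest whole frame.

175024 frames

Frames at target rate = 364633 × (24) / (50) = 4375596/25 ≈ 175023.840.
Nearest whole frame: 175024.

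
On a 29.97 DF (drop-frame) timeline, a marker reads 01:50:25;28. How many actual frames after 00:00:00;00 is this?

198580

As if non-drop at 30 labels/s: (1 × 3600 + 50 × 60 + 25) × 30 + 28 = 198778.
Minute boundaries passed: 110; those not divisible by 10: 110 − 11 = 99; dropped labels = 2 × 99 = 198.
Actual frame index = 198778 − 198 = 198580.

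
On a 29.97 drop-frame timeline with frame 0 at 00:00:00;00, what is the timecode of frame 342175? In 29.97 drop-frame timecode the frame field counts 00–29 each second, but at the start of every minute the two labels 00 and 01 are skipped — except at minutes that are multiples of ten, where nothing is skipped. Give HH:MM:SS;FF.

03:10:17;07

Ten DF minutes hold 17982 frames, so frame 342175 lies in block 19 (frames 341658–359639) with 517 frames into that block.
The block's first minute is 1800 frames and the rest 1798 each; 517 frames reaches minute 0, so 19 × 18 + 0 × 2 = 342 labels have been skipped so far.
Adding those back, label number 342175 + 342 = 342517 at 30 labels/s is 11417 s + 7 f = 3 h 10 min 17 s frame 7, i.e. 03:10:17;07.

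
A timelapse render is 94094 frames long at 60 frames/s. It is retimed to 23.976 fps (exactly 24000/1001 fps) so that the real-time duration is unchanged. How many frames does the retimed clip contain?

Target frames = source frames × (target rate / source rate) = 94094 × (24000/1001)/(60) = 94094 × 400/1001 = 37600.

37600 frames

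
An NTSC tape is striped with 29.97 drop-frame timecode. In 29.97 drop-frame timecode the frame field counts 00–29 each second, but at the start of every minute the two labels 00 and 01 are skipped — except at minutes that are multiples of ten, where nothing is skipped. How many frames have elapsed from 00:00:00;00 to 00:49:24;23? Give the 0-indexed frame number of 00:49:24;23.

88853

Complete 10-minute blocks: 4, each 17982 frames → 71928.
Remaining 9 whole minutes in the current block: 1800 + 8 × 1798 = 16184 frames.
Within the current minute: 24 × 30 + 23 − 2 = 741 (labels ;00/;01 skipped at this minute). Total = 71928 + 16184 + 741 = 88853.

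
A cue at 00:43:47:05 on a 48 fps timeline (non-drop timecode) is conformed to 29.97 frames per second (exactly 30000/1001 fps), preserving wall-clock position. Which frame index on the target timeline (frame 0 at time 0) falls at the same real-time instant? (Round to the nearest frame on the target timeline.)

frame 78734

Source frame index: (0×3600 + 43×60 + 47) × 48 + 5 = 126101.
Real time: 126101 / (48) = 126101/48 s.
Target frame: (126101/48) × (30000/1001) = 78813125/1001 ≈ 78734.391 → 78734.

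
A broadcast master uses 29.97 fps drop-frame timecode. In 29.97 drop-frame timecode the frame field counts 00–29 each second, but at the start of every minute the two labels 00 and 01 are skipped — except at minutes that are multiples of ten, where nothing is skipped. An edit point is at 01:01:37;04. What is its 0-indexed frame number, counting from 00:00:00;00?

110804

Complete 10-minute blocks: 6, each 17982 frames → 107892.
Remaining 1 whole minute in the current block: 1800 + 0 × 1798 = 1800 frames.
Within the current minute: 37 × 30 + 4 − 2 = 1112 (labels ;00/;01 skipped at this minute). Total = 107892 + 1800 + 1112 = 110804.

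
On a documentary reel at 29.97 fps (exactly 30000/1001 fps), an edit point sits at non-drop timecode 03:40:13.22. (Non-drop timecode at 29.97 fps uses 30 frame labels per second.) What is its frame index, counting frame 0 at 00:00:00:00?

396412

Total seconds to the label: (3 × 3600 + 40 × 60 + 13) = 13213.
Frame index = 13213 × 30 + 22 = 396412.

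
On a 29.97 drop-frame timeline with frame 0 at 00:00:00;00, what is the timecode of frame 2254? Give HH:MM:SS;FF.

00:01:15;06

Ten DF minutes hold 17982 frames, so frame 2254 lies in block 0 (frames 0–17981) with 2254 frames into that block.
The block's first minute is 1800 frames and the rest 1798 each; 2254 frames reaches minute 1, so 0 × 18 + 1 × 2 = 2 labels have been skipped so far.
Adding those back, label number 2254 + 2 = 2256 at 30 labels/s is 75 s + 6 f = 0 h 1 min 15 s frame 6, i.e. 00:01:15;06.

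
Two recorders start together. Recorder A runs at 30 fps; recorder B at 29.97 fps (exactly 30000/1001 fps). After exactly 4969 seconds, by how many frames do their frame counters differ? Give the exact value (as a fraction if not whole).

A emits 30 × 4969 = 149070 frames; B emits 30000/1001 × 4969 = 149070000/1001.
Difference = 149070/1001 frames (≈ 148.9211); B is behind A.

149070/1001 frames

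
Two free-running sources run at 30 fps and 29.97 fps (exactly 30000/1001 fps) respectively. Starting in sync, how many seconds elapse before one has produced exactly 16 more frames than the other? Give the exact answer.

The gap grows by |30000/1001 − 30| = 30/1001 frames per second.
Time for a 16-frame gap: 16 ÷ (30/1001) = 8008/15 s.

8008/15 seconds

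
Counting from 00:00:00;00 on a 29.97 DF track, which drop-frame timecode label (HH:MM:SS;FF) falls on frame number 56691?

00:31:31;17

Ten DF minutes hold 17982 frames, so frame 56691 lies in block 3 (frames 53946–71927) with 2745 frames into that block.
The block's first minute is 1800 frames and the rest 1798 each; 2745 frames reaches minute 1, so 3 × 18 + 1 × 2 = 56 labels have been skipped so far.
Adding those back, label number 56691 + 56 = 56747 at 30 labels/s is 1891 s + 17 f = 0 h 31 min 31 s frame 17, i.e. 00:31:31;17.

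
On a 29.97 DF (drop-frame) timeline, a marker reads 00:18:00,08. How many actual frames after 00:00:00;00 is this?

Complete 10-minute blocks: 1, each 17982 frames → 17982.
Remaining 8 whole minutes in the current block: 1800 + 7 × 1798 = 14386 frames.
Within the current minute: 0 × 30 + 8 − 2 = 6 (labels ;00/;01 skipped at this minute). Total = 17982 + 14386 + 6 = 32374.

32374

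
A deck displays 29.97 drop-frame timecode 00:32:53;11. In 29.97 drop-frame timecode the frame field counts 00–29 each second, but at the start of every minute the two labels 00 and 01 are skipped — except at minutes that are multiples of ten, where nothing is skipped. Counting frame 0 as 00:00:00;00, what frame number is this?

59143

Complete 10-minute blocks: 3, each 17982 frames → 53946.
Remaining 2 whole minutes in the current block: 1800 + 1 × 1798 = 3598 frames.
Within the current minute: 53 × 30 + 11 − 2 = 1599 (labels ;00/;01 skipped at this minute). Total = 53946 + 3598 + 1599 = 59143.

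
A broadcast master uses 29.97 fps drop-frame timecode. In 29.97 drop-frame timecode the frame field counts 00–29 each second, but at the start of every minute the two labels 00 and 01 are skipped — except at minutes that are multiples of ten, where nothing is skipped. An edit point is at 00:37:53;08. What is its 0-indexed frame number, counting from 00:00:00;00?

68130

Complete 10-minute blocks: 3, each 17982 frames → 53946.
Remaining 7 whole minutes in the current block: 1800 + 6 × 1798 = 12588 frames.
Within the current minute: 53 × 30 + 8 − 2 = 1596 (labels ;00/;01 skipped at this minute). Total = 53946 + 12588 + 1596 = 68130.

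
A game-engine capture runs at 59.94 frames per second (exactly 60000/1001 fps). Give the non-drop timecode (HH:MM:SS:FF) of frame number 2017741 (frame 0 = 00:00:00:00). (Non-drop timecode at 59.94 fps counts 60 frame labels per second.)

09:20:29:01

2017741 ÷ 60 = 33629 full seconds, remainder 1 frame.
33629 s = 9 h 20 min 29 s.
Timecode: 09:20:29:01.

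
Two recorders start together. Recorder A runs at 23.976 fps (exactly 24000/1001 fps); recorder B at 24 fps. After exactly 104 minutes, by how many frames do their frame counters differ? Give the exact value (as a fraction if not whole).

104 min = 6240 s.
A emits 24000/1001 × 6240 = 11520000/77 frames; B emits 24 × 6240 = 149760.
Difference = 11520/77 frames (≈ 149.6104); B is ahead of A.

11520/77 frames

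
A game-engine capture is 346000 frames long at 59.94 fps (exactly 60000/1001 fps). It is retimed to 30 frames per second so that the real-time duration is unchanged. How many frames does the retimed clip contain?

Target frames = source frames × (target rate / source rate) = 346000 × (30)/(60000/1001) = 346000 × 1001/2000 = 173173.

173173 frames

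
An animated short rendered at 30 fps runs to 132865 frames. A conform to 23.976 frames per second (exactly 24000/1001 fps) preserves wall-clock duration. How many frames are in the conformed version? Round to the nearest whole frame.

106186 frames

Frames at target rate = 132865 × (24000/1001) / (30) = 106292000/1001 ≈ 106185.814.
Nearest whole frame: 106186.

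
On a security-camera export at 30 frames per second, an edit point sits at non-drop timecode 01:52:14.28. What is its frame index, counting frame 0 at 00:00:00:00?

Total seconds to the label: (1 × 3600 + 52 × 60 + 14) = 6734.
Frame index = 6734 × 30 + 28 = 202048.

202048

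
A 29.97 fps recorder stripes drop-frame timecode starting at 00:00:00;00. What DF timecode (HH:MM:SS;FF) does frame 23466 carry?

Each 10-minute DF block holds 10 × 60 × 30 − 9 × 2 = 17982 frames. 23466 ÷ 17982 → 1 full block, remainder 5484.
Within the partial block the first minute is 1800 frames and each further minute 1798, so 3 further minute boundaries passed. Total skipped labels = 18 × 1 + 2 × 3 = 24.
Non-drop label index = 23466 + 24 = 23490; at 30 labels/s that is 00:13:03:00, i.e. DF 00:13:03;00.

00:13:03;00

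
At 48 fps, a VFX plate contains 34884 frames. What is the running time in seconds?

726.75 seconds

Running time = 34884 / (48) = 726.75 s.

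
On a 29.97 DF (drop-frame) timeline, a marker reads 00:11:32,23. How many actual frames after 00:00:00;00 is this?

Complete 10-minute blocks: 1, each 17982 frames → 17982.
Remaining 1 whole minute in the current block: 1800 + 0 × 1798 = 1800 frames.
Within the current minute: 32 × 30 + 23 − 2 = 981 (labels ;00/;01 skipped at this minute). Total = 17982 + 1800 + 981 = 20763.

20763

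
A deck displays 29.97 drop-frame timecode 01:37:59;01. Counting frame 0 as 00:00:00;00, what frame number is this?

Complete 10-minute blocks: 9, each 17982 frames → 161838.
Remaining 7 whole minutes in the current block: 1800 + 6 × 1798 = 12588 frames.
Within the current minute: 59 × 30 + 1 − 2 = 1769 (labels ;00/;01 skipped at this minute). Total = 161838 + 12588 + 1769 = 176195.

176195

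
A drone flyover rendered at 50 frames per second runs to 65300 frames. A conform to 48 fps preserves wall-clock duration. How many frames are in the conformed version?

Target frames = source frames × (target rate / source rate) = 65300 × (48)/(50) = 65300 × 24/25 = 62688.

62688 frames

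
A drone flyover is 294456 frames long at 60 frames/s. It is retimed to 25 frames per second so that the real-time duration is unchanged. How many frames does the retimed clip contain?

Target frames = source frames × (target rate / source rate) = 294456 × (25)/(60) = 294456 × 5/12 = 122690.

122690 frames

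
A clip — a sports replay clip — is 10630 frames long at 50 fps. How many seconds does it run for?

212.6 seconds

Running time = 10630 / (50) = 212.6 s.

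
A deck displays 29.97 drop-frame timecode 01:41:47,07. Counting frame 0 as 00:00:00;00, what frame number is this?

As if non-drop at 30 labels/s: (1 × 3600 + 41 × 60 + 47) × 30 + 7 = 183217.
Minute boundaries passed: 101; those not divisible by 10: 101 − 10 = 91; dropped labels = 2 × 91 = 182.
Actual frame index = 183217 − 182 = 183035.

183035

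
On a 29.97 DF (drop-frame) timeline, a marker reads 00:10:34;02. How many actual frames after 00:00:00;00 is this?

19004

As if non-drop at 30 labels/s: (0 × 3600 + 10 × 60 + 34) × 30 + 2 = 19022.
Minute boundaries passed: 10; those not divisible by 10: 10 − 1 = 9; dropped labels = 2 × 9 = 18.
Actual frame index = 19022 − 18 = 19004.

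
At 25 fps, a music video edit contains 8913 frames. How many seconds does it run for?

356.52 seconds

Running time = 8913 / (25) = 356.52 s.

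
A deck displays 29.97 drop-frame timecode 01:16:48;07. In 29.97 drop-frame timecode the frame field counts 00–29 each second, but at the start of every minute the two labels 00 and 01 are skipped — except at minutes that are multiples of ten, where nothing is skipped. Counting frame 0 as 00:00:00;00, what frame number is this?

As if non-drop at 30 labels/s: (1 × 3600 + 16 × 60 + 48) × 30 + 7 = 138247.
Minute boundaries passed: 76; those not divisible by 10: 76 − 7 = 69; dropped labels = 2 × 69 = 138.
Actual frame index = 138247 − 138 = 138109.

138109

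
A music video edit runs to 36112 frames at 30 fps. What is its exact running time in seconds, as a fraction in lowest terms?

18056/15 seconds

Running time = 36112 ÷ (30) = 36112 × 1/30 = 18056/15 s.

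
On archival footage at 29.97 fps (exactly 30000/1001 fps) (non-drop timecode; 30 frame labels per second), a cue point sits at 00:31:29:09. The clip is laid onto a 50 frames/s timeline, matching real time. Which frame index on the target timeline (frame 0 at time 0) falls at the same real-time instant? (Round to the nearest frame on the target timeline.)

frame 94559

Source frame index: (0×3600 + 31×60 + 29) × 30 + 9 = 56679.
Real time: 56679 / (30000/1001) = 18911893/10000 s.
Target frame: (18911893/10000) × (50) = 18911893/200 ≈ 94559.465 → 94559.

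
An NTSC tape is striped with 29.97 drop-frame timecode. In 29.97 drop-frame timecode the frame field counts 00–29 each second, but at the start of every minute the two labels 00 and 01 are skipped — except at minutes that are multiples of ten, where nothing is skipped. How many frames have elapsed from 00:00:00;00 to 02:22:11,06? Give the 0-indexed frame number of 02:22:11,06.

255680

Complete 10-minute blocks: 14, each 17982 frames → 251748.
Remaining 2 whole minutes in the current block: 1800 + 1 × 1798 = 3598 frames.
Within the current minute: 11 × 30 + 6 − 2 = 334 (labels ;00/;01 skipped at this minute). Total = 251748 + 3598 + 334 = 255680.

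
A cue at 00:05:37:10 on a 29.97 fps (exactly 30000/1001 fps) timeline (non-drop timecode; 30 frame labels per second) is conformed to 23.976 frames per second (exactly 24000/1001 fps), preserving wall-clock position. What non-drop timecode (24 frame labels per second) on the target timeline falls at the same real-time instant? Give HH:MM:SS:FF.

Source frame index: (0×3600 + 5×60 + 37) × 30 + 10 = 10120.
Real time: 10120 / (30000/1001) = 253253/750 s.
Target frame: (253253/750) × (24000/1001) = 8096.
At 24 labels/s: frame 8096 → 00:05:37:08.

00:05:37:08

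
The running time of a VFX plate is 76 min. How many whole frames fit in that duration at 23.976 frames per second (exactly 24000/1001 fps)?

76 min = 4560 s.
Frames = 4560 × 24000/1001 = 109440000/1001 ≈ 109330.6693.
Complete frames: 109330.

109330 frames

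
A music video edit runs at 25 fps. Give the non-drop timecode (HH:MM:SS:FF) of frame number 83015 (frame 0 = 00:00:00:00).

83015 ÷ 25 = 3320 full seconds, remainder 15 frames.
3320 s = 0 h 55 min 20 s.
Timecode: 00:55:20:15.

00:55:20:15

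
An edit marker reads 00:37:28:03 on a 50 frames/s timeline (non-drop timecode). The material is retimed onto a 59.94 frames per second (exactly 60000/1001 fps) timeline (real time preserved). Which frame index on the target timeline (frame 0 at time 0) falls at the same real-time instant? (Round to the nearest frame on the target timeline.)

Source frame index: (0×3600 + 37×60 + 28) × 50 + 3 = 112403.
Real time: 112403 / (50) = 112403/50 s.
Target frame: (112403/50) × (60000/1001) = 134883600/1001 ≈ 134748.851 → 134749.

frame 134749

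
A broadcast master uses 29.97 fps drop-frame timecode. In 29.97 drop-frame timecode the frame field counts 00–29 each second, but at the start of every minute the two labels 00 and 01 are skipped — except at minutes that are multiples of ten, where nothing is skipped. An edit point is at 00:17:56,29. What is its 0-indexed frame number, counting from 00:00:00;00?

Complete 10-minute blocks: 1, each 17982 frames → 17982.
Remaining 7 whole minutes in the current block: 1800 + 6 × 1798 = 12588 frames.
Within the current minute: 56 × 30 + 29 − 2 = 1707 (labels ;00/;01 skipped at this minute). Total = 17982 + 12588 + 1707 = 32277.

32277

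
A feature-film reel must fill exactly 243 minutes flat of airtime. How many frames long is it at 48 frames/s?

243 min = 14580 s.
Frames = 14580 × 48 = 699840.

699840 frames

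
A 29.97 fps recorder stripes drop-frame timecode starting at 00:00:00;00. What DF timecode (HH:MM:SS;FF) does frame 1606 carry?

Each 10-minute DF block holds 10 × 60 × 30 − 9 × 2 = 17982 frames. 1606 ÷ 17982 → 0 full blocks, remainder 1606.
Within the partial block the first minute is 1800 frames and each further minute 1798, so 0 further minute boundaries passed. Total skipped labels = 18 × 0 + 2 × 0 = 0.
Non-drop label index = 1606 + 0 = 1606; at 30 labels/s that is 00:00:53:16, i.e. DF 00:00:53;16.

00:00:53;16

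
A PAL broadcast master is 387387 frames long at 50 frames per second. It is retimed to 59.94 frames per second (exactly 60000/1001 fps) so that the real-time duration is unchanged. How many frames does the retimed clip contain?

464400 frames

Target frames = source frames × (target rate / source rate) = 387387 × (60000/1001)/(50) = 387387 × 1200/1001 = 464400.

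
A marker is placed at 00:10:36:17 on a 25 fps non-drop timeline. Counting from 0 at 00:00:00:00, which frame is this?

frame 15917

Total seconds to the label: (0 × 3600 + 10 × 60 + 36) = 636.
Frame index = 636 × 25 + 17 = 15917.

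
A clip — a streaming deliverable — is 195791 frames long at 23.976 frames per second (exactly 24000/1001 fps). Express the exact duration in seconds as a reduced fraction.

Running time = 195791 ÷ (24000/1001) = 195791 × 1001/24000 = 195986791/24000 s.

195986791/24000 seconds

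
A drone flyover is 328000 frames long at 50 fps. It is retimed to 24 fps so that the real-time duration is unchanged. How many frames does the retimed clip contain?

Target frames = source frames × (target rate / source rate) = 328000 × (24)/(50) = 328000 × 12/25 = 157440.

157440 frames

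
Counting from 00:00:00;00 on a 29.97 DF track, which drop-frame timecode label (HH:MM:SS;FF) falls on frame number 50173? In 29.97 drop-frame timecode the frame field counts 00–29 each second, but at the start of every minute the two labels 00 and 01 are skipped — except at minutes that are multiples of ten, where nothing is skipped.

Each 10-minute DF block holds 10 × 60 × 30 − 9 × 2 = 17982 frames. 50173 ÷ 17982 → 2 full blocks, remainder 14209.
Within the partial block the first minute is 1800 frames and each further minute 1798, so 7 further minute boundaries passed. Total skipped labels = 18 × 2 + 2 × 7 = 50.
Non-drop label index = 50173 + 50 = 50223; at 30 labels/s that is 00:27:54:03, i.e. DF 00:27:54;03.

00:27:54;03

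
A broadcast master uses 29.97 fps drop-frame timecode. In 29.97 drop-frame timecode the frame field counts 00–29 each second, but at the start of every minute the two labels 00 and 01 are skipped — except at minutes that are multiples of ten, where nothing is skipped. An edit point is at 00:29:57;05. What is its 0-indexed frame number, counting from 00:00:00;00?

Complete 10-minute blocks: 2, each 17982 frames → 35964.
Remaining 9 whole minutes in the current block: 1800 + 8 × 1798 = 16184 frames.
Within the current minute: 57 × 30 + 5 − 2 = 1713 (labels ;00/;01 skipped at this minute). Total = 35964 + 16184 + 1713 = 53861.

53861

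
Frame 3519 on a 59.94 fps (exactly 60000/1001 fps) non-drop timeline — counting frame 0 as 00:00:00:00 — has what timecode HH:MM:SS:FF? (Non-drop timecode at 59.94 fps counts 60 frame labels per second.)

3519 ÷ 60 = 58 full seconds, remainder 39 frames.
58 s = 0 h 0 min 58 s.
Timecode: 00:00:58:39.

00:00:58:39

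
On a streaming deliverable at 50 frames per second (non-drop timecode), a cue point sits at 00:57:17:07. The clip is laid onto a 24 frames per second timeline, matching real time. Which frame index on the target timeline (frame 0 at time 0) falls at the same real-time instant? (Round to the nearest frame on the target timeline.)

frame 82491

Source frame index: (0×3600 + 57×60 + 17) × 50 + 7 = 171857.
Real time: 171857 / (50) = 171857/50 s.
Target frame: (171857/50) × (24) = 2062284/25 ≈ 82491.360 → 82491.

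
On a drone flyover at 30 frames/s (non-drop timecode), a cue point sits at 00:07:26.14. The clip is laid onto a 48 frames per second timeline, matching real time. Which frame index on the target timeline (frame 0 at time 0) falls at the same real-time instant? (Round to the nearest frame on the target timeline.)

Source frame index: (0×3600 + 7×60 + 26) × 30 + 14 = 13394.
Real time: 13394 / (30) = 6697/15 s.
Target frame: (6697/15) × (48) = 107152/5 ≈ 21430.400 → 21430.

frame 21430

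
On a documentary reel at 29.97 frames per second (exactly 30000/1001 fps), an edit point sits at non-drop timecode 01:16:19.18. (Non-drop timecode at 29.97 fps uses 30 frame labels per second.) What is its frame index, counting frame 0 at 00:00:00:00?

frame 137388

Total seconds to the label: (1 × 3600 + 16 × 60 + 19) = 4579.
Frame index = 4579 × 30 + 18 = 137388.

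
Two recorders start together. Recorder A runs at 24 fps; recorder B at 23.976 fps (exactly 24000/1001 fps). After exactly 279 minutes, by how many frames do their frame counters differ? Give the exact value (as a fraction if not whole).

401760/1001 frames

279 min = 16740 s.
A emits 24 × 16740 = 401760 frames; B emits 24000/1001 × 16740 = 401760000/1001.
Difference = 401760/1001 frames (≈ 401.3586); B is behind A.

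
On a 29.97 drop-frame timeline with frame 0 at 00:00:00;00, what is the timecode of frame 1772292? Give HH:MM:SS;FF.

16:25:35;16

Ten DF minutes hold 17982 frames, so frame 1772292 lies in block 98 (frames 1762236–1780217) with 10056 frames into that block.
The block's first minute is 1800 frames and the rest 1798 each; 10056 frames reaches minute 5, so 98 × 18 + 5 × 2 = 1774 labels have been skipped so far.
Adding those back, label number 1772292 + 1774 = 1774066 at 30 labels/s is 59135 s + 16 f = 16 h 25 min 35 s frame 16, i.e. 16:25:35;16.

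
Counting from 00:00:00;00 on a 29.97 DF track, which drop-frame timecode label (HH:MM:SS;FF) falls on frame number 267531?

Ten DF minutes hold 17982 frames, so frame 267531 lies in block 14 (frames 251748–269729) with 15783 frames into that block.
The block's first minute is 1800 frames and the rest 1798 each; 15783 frames reaches minute 8, so 14 × 18 + 8 × 2 = 268 labels have been skipped so far.
Adding those back, label number 267531 + 268 = 267799 at 30 labels/s is 8926 s + 19 f = 2 h 28 min 46 s frame 19, i.e. 02:28:46;19.

02:28:46;19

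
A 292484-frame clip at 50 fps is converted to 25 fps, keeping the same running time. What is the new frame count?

Frames at target rate = 292484 × (25) / (50) = 146242.

146242 frames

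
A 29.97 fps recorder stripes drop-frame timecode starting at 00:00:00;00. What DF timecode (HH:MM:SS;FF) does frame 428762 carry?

Ten DF minutes hold 17982 frames, so frame 428762 lies in block 23 (frames 413586–431567) with 15176 frames into that block.
The block's first minute is 1800 frames and the rest 1798 each; 15176 frames reaches minute 8, so 23 × 18 + 8 × 2 = 430 labels have been skipped so far.
Adding those back, label number 428762 + 430 = 429192 at 30 labels/s is 14306 s + 12 f = 3 h 58 min 26 s frame 12, i.e. 03:58:26;12.

03:58:26;12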